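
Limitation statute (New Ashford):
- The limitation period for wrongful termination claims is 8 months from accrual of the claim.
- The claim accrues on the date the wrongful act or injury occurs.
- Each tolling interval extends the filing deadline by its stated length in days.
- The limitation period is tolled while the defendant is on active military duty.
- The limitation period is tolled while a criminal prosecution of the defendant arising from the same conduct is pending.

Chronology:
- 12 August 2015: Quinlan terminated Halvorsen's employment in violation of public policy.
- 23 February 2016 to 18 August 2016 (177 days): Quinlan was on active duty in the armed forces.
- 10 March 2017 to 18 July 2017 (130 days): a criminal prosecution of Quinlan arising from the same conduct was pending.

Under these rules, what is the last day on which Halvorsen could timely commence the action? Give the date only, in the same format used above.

The claim accrued on 12 August 2015, when the wrongful act occurred.
8 months from 12 August 2015 is 12 April 2016.
The period was tolled for 177 days by the defendant's active military service (23 February 2016 to 18 August 2016), pushing the deadline to 6 October 2016.
By the time the pending criminal prosecution began on 10 March 2017, the limitation period had already expired on 6 October 2016; that interval cannot revive it.

6 October 2016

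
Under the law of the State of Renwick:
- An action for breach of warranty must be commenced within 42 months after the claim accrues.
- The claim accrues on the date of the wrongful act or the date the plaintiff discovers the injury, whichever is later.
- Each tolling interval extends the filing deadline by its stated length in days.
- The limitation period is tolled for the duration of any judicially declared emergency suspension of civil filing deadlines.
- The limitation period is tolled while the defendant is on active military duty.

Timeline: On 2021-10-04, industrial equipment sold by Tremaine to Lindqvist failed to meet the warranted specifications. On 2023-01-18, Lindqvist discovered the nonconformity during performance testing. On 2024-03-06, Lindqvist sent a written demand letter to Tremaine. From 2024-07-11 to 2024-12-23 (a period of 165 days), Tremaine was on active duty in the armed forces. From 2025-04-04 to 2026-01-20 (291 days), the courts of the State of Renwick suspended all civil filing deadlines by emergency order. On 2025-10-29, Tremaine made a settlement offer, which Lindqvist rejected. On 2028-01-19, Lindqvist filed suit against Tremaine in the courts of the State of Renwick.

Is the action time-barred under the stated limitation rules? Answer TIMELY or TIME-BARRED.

Because discovery on 2023-01-18 post-dates the 2021-10-04 act, accrual under the later-of rule falls on 2023-01-18.
Adding the 42 months base period to 2023-01-18 gives a deadline of 2026-07-18, before any tolling.
The period was tolled for 165 days by the defendant's active military service (2024-07-11 to 2024-12-23), pushing the deadline to 2026-12-30.
Because the emergency suspension of filing deadlines ran from 2025-04-04 to 2026-01-20, the deadline is extended by 291 days to 2027-10-17.
None of the other events listed affects the running of the period under the stated rules.
Lindqvist filed on 2028-01-19, after the 2027-10-17 deadline, so the action is time-barred.

TIME-BARRED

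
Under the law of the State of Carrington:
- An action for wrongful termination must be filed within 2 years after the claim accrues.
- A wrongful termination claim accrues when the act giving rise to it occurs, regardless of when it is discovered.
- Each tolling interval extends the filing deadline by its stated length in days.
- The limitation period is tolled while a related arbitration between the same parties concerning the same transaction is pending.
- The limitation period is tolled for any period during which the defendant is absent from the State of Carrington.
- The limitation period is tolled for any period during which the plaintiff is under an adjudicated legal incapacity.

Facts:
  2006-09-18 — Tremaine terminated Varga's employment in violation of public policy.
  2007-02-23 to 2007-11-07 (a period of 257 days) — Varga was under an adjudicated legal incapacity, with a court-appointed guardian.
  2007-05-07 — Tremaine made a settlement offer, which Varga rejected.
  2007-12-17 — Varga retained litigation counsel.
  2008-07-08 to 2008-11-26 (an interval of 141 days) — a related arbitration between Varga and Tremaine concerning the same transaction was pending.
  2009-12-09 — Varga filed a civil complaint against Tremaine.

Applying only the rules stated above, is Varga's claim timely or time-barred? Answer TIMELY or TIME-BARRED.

TIME-BARRED

The claim accrued on 2006-09-18, the date of the act.
The untolled deadline — 2 years after 2006-09-18 — is 2008-09-18.
The plaintiff's legal incapacity from 2007-02-23 to 2007-11-07 tolled the period for 257 days, extending the deadline to 2009-06-02.
The period was tolled for 141 days by the pending related arbitration (2008-07-08 to 2008-11-26), pushing the deadline to 2009-10-21.
The other events in the timeline have no effect on the limitation period under the stated rules.
The 2009-12-09 filing falls after the 2009-10-21 deadline; the claim is time-barred.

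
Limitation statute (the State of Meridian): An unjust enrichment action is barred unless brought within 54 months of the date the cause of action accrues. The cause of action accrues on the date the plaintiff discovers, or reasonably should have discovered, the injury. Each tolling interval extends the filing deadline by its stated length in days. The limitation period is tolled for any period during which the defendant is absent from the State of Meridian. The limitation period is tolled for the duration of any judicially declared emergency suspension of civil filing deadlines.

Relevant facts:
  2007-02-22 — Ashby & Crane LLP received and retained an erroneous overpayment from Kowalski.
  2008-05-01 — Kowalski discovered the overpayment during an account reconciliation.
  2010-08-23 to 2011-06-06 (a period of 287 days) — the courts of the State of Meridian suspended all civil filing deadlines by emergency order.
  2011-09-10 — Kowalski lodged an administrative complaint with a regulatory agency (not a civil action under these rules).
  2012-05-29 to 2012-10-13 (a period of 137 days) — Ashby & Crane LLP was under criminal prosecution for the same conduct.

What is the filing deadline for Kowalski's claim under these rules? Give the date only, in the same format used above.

Under the discovery rule, the claim accrued on 2008-05-01, when Kowalski discovered the injury — not on the 2007-02-22 date of the underlying act.
Adding the 54 months base period to 2008-05-01 gives a deadline of 2012-11-01, before any tolling.
The emergency suspension of filing deadlines from 2010-08-23 to 2011-06-06 tolled the period for 287 days, extending the deadline to 2013-08-15.
Although a criminal prosecution ran from 2012-05-29 to 2012-10-13, the stated rules do not make that a tolling event, so it is disregarded.
The other events in the timeline have no effect on the limitation period under the stated rules.

2013-08-15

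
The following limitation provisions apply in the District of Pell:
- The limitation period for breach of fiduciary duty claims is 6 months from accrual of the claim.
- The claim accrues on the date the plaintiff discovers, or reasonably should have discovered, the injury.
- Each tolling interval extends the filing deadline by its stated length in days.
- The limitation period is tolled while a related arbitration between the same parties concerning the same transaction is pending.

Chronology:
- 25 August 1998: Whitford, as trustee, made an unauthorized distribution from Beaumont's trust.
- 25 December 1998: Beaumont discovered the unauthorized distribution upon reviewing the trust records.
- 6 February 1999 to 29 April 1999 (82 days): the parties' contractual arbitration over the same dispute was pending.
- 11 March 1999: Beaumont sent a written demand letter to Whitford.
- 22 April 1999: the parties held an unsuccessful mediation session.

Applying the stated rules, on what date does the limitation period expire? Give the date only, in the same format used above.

The claim did not accrue until Beaumont discovered the injury on 25 December 1998; the 25 August 1998 act date does not start the clock under the stated rule.
6 months from 25 December 1998 is 25 June 1999.
The period was tolled for 82 days by the pending related arbitration (6 February 1999 to 29 April 1999), pushing the deadline to 15 September 1999.
The other events in the timeline have no effect on the limitation period under the stated rules.

15 September 1999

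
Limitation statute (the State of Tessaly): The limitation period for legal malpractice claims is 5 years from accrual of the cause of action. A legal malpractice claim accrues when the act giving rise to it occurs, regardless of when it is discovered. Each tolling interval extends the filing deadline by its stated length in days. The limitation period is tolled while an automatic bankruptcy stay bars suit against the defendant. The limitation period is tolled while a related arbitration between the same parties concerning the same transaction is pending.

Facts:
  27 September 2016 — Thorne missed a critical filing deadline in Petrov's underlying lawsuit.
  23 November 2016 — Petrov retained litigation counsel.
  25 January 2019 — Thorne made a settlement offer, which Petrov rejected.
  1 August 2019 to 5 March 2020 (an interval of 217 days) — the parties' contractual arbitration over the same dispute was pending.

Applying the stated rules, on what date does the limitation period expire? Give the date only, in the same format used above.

The cause of action accrued on 27 September 2016, the date of the act.
The untolled deadline — 5 years after 27 September 2016 — is 27 September 2021.
Because the pending related arbitration ran from 1 August 2019 to 5 March 2020, the deadline is extended by 217 days to 2 May 2022.
The other events in the timeline have no effect on the limitation period under the stated rules.

2 May 2022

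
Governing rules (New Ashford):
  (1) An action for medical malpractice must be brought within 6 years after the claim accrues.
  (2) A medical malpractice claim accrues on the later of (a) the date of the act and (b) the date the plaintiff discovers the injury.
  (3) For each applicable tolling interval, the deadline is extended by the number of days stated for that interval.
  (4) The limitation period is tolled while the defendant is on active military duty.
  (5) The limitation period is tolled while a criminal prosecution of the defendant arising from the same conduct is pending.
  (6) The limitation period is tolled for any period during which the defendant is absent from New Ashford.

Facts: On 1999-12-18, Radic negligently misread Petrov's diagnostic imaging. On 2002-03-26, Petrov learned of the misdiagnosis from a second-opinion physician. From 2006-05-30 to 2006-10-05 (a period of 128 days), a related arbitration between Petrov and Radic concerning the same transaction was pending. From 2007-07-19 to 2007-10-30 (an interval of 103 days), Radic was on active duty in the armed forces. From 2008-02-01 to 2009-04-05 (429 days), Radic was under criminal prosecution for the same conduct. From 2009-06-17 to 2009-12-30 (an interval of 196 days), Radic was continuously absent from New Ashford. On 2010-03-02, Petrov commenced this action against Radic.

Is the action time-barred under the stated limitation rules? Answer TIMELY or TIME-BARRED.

TIMELY

Taking the later of the act (1999-12-18) and discovery (2002-03-26), the claim accrued on 2002-03-26.
The untolled deadline — 6 years after 2002-03-26 — is 2008-03-26.
Because the defendant's active military service ran from 2007-07-19 to 2007-10-30, the deadline is extended by 103 days to 2008-07-07.
The period was tolled for 429 days by the pending criminal prosecution (2008-02-01 to 2009-04-05), pushing the deadline to 2009-09-09.
Because the defendant's absence from the jurisdiction ran from 2009-06-17 to 2009-12-30, the deadline is extended by 196 days to 2010-03-24.
Although a pending arbitration ran from 2006-05-30 to 2006-10-05, the stated rules do not make that a tolling event, so it is disregarded.
Petrov filed on 2010-03-02, before the 2010-03-24 deadline, so the action is timely.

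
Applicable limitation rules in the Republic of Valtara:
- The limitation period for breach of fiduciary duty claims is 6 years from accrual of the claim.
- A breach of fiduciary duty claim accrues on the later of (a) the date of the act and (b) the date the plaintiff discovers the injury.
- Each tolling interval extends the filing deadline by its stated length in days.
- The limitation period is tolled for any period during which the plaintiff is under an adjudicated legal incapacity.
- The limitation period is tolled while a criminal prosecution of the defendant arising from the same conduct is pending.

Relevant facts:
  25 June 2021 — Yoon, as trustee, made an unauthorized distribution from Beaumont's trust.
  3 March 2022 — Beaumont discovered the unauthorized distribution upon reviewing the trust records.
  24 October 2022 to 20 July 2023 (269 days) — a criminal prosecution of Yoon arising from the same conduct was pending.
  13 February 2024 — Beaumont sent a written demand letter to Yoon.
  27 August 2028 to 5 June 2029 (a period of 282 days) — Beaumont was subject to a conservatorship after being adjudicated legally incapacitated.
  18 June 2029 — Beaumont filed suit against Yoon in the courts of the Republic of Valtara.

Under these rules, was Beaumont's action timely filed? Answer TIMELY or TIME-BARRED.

Taking the later of the act (25 June 2021) and discovery (3 March 2022), the claim accrued on 3 March 2022.
The untolled deadline — 6 years after 3 March 2022 — is 3 March 2028.
The period was tolled for 269 days by the pending criminal prosecution (24 October 2022 to 20 July 2023), pushing the deadline to 27 November 2028.
The period was tolled for 282 days by the plaintiff's legal incapacity (27 August 2028 to 5 June 2029), pushing the deadline to 5 September 2029.
Nothing else in the chronology tolls or restarts the period.
Filing on 18 June 2029 beat the 5 September 2029 deadline — the action is timely.

TIMELY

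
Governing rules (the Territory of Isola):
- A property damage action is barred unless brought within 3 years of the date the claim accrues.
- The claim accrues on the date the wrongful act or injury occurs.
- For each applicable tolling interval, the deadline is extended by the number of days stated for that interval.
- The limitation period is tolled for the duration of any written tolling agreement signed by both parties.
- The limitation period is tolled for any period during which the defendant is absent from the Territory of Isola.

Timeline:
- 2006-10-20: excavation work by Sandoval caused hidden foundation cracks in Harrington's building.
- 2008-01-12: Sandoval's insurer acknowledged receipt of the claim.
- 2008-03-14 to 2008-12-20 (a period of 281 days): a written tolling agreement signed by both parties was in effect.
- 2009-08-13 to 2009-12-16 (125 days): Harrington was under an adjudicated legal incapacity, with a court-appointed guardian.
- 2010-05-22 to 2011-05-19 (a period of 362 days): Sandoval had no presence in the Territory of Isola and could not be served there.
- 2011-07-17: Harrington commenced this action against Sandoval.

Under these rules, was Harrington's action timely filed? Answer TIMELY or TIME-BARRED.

TIMELY

The claim accrued on 2006-10-20, the date of the act.
3 years from 2006-10-20 is 2009-10-20.
Because the written tolling agreement ran from 2008-03-14 to 2008-12-20, the deadline is extended by 281 days to 2010-07-28.
Because the defendant's absence from the jurisdiction ran from 2010-05-22 to 2011-05-19, the deadline is extended by 362 days to 2011-07-25.
The plaintiff's legal incapacity from 2009-08-13 to 2009-12-16 does not toll the period, because no stated rule makes the plaintiff's incapacity a tolling event.
Nothing else in the chronology tolls or restarts the period.
The 2011-07-17 filing precedes the 2011-07-25 deadline; the claim is timely.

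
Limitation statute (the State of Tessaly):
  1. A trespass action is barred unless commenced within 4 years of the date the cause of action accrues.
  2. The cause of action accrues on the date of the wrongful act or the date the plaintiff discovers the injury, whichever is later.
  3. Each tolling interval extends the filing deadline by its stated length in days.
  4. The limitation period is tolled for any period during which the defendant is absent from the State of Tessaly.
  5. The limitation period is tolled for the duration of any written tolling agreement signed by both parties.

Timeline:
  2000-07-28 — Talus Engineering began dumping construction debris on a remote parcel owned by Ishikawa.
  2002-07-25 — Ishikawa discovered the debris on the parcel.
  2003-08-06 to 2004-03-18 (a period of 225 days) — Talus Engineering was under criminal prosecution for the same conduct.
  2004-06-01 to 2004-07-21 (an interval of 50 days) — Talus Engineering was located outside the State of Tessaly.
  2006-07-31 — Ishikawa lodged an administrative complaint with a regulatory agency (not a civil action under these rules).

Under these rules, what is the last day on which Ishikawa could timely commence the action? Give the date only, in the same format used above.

The claim accrued on 2002-07-25 — the later of the 2000-07-28 act and the 2002-07-25 discovery.
Adding the 4 years base period to 2002-07-25 gives a deadline of 2006-07-25, before any tolling.
Because the defendant's absence from the jurisdiction ran from 2004-06-01 to 2004-07-21, the deadline is extended by 50 days to 2006-09-13.
No stated provision tolls the period for a criminal prosecution, so the interval from 2003-08-06 to 2004-03-18 has no effect on the deadline.
Nothing else in the chronology tolls or restarts the period.

2006-09-13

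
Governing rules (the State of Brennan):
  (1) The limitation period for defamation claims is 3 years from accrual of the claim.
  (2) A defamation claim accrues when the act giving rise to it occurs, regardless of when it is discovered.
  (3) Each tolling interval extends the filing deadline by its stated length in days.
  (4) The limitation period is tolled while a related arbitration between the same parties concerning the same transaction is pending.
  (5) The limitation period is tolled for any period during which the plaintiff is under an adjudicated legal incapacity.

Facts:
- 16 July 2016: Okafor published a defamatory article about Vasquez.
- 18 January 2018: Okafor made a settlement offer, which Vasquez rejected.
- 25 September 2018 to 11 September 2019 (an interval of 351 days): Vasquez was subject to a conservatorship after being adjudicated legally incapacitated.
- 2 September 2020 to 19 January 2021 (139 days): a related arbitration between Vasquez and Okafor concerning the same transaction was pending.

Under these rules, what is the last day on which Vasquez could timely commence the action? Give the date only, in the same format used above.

The claim accrued on 16 July 2016, when the wrongful act occurred.
The untolled deadline — 3 years after 16 July 2016 — is 16 July 2019.
The plaintiff's legal incapacity from 25 September 2018 to 11 September 2019 tolled the period for 351 days, extending the deadline to 1 July 2020.
The pending related arbitration from 2 September 2020 to 19 January 2021 began after the period had already run on 1 July 2020, so it has no tolling effect.
Nothing else in the chronology tolls or restarts the period.

1 July 2020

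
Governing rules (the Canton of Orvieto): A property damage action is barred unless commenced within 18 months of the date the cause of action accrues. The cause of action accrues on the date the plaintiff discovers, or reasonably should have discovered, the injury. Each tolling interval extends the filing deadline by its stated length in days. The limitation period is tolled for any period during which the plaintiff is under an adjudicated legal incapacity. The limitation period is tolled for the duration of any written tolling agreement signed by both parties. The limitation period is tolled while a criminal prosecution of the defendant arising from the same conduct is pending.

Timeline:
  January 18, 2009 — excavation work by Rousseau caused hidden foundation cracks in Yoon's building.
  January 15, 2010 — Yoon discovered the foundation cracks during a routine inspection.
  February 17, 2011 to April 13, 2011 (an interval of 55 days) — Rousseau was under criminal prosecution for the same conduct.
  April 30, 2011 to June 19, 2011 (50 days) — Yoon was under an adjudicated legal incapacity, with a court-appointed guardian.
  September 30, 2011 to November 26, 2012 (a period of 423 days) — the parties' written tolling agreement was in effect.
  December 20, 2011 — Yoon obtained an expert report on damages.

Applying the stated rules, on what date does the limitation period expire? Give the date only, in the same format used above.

The claim did not accrue until Yoon discovered the injury on January 15, 2010; the January 18, 2009 act date does not start the clock under the stated rule.
The untolled deadline — 18 months after January 15, 2010 — is July 15, 2011.
Because the pending criminal prosecution ran from February 17, 2011 to April 13, 2011, the deadline is extended by 55 days to September 8, 2011.
Because the plaintiff's legal incapacity ran from April 30, 2011 to June 19, 2011, the deadline is extended by 50 days to October 28, 2011.
The written tolling agreement from September 30, 2011 to November 26, 2012 tolled the period for 423 days, extending the deadline to December 24, 2012.
Nothing else in the chronology tolls or restarts the period.

December 24, 2012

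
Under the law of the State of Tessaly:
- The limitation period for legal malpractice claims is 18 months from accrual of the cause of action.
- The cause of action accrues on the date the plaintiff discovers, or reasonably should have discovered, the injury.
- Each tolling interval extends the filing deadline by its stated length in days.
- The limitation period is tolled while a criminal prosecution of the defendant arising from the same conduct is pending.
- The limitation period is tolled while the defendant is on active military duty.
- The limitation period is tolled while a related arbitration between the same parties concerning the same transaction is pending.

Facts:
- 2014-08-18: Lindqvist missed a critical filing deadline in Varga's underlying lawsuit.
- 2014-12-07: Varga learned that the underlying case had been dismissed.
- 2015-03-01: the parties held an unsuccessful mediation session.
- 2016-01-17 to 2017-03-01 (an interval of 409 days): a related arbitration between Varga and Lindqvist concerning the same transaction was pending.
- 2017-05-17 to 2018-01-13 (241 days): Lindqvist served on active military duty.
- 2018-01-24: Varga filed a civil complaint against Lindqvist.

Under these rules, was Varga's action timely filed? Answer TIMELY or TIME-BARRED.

Accrual is tied to discovery, so the period began on 2014-12-07 rather than on 2014-08-18 when the act occurred.
Adding the 18 months base period to 2014-12-07 gives a deadline of 2016-06-07, before any tolling.
Because the pending related arbitration ran from 2016-01-17 to 2017-03-01, the deadline is extended by 409 days to 2017-07-21.
Because the defendant's active military service ran from 2017-05-17 to 2018-01-13, the deadline is extended by 241 days to 2018-03-19.
The other events in the timeline have no effect on the limitation period under the stated rules.
Filing on 2018-01-24 beat the 2018-03-19 deadline — the action is timely.

TIMELY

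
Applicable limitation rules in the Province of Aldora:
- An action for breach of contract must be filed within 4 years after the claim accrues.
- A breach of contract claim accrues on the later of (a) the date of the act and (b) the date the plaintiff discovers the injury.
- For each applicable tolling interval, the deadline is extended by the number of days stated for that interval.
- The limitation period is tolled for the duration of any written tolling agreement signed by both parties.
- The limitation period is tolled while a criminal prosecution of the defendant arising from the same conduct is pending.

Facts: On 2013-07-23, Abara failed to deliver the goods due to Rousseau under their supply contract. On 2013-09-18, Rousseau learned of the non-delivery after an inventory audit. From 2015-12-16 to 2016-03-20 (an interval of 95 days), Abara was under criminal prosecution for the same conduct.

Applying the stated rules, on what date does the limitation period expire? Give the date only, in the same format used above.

Because discovery on 2013-09-18 post-dates the 2013-07-23 act, accrual under the later-of rule falls on 2013-09-18.
Adding the 4 years base period to 2013-09-18 gives a deadline of 2017-09-18, before any tolling.
The period was tolled for 95 days by the pending criminal prosecution (2015-12-16 to 2016-03-20), pushing the deadline to 2017-12-22.

2017-12-22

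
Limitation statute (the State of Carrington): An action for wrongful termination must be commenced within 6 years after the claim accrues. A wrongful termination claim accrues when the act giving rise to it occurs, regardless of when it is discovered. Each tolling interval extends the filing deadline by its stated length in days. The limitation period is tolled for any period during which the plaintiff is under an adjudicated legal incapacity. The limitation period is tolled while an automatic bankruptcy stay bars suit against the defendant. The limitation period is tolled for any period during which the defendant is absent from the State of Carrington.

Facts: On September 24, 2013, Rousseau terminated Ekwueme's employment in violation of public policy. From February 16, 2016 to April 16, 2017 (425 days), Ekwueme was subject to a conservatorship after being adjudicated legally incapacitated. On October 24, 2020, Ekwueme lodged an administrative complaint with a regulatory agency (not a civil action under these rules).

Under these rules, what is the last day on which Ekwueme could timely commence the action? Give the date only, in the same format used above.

The claim accrued on September 24, 2013, when the wrongful act occurred.
6 years from September 24, 2013 is September 24, 2019.
Because the plaintiff's legal incapacity ran from February 16, 2016 to April 16, 2017, the deadline is extended by 425 days to November 22, 2020.
None of the other events listed affects the running of the period under the stated rules.

November 22, 2020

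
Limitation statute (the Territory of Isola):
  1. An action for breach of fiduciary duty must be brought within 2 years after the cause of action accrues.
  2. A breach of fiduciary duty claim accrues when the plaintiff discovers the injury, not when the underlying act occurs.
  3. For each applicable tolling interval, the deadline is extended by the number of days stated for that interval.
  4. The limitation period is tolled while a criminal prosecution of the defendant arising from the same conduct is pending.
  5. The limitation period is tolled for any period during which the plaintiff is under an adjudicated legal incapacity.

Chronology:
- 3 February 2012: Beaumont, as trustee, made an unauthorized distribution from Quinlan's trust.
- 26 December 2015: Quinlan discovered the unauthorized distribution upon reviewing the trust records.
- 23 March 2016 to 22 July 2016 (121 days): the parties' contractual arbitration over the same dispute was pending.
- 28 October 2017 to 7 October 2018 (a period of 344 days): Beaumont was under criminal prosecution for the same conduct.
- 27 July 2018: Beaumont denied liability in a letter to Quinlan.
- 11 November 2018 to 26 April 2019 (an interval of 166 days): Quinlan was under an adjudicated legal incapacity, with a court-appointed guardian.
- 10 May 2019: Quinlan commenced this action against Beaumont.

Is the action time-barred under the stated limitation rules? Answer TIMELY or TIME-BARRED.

Under the discovery rule, the claim accrued on 26 December 2015, when Quinlan discovered the injury — not on the 3 February 2012 date of the underlying act.
The untolled deadline — 2 years after 26 December 2015 — is 26 December 2017.
Because the pending criminal prosecution ran from 28 October 2017 to 7 October 2018, the deadline is extended by 344 days to 5 December 2018.
Because the plaintiff's legal incapacity ran from 11 November 2018 to 26 April 2019, the deadline is extended by 166 days to 20 May 2019.
Although a pending arbitration ran from 23 March 2016 to 22 July 2016, the stated rules do not make that a tolling event, so it is disregarded.
None of the other events listed affects the running of the period under the stated rules.
Filing on 10 May 2019 beat the 20 May 2019 deadline — the action is timely.

TIMELY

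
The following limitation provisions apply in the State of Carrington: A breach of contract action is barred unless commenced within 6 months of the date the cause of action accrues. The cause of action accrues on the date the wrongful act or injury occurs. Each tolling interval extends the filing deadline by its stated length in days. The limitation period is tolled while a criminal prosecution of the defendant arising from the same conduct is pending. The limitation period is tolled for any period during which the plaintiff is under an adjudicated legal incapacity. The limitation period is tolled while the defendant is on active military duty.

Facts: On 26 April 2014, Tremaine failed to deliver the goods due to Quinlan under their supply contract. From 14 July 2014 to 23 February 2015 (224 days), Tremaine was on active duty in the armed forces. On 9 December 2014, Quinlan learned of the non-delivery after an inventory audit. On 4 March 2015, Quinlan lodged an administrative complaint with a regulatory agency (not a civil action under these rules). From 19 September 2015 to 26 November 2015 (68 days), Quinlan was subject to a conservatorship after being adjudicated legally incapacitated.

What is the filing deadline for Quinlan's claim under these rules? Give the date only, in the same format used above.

7 June 2015

Accrual is governed by the date of the act, so the period began to run on 26 April 2014; the later discovery on 9 December 2014 is irrelevant under the stated rule.
The untolled deadline — 6 months after 26 April 2014 — is 26 October 2014.
The period was tolled for 224 days by the defendant's active military service (14 July 2014 to 23 February 2015), pushing the deadline to 7 June 2015.
The plaintiff's legal incapacity starting 19 September 2015 came too late — the period had run on 7 June 2015 — and so does not extend the deadline.
The other events in the timeline have no effect on the limitation period under the stated rules.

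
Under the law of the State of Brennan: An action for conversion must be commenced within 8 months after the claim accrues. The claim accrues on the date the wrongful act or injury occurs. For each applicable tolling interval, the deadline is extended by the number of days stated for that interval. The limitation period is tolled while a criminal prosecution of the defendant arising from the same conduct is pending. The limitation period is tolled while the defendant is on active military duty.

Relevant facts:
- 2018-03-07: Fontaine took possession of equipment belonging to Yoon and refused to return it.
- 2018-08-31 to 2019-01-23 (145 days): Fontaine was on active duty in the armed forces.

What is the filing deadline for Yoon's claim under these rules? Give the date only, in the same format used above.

The claim accrued on 2018-03-07, when the wrongful act occurred.
The untolled deadline — 8 months after 2018-03-07 — is 2018-11-07.
The period was tolled for 145 days by the defendant's active military service (2018-08-31 to 2019-01-23), pushing the deadline to 2019-04-01.

2019-04-01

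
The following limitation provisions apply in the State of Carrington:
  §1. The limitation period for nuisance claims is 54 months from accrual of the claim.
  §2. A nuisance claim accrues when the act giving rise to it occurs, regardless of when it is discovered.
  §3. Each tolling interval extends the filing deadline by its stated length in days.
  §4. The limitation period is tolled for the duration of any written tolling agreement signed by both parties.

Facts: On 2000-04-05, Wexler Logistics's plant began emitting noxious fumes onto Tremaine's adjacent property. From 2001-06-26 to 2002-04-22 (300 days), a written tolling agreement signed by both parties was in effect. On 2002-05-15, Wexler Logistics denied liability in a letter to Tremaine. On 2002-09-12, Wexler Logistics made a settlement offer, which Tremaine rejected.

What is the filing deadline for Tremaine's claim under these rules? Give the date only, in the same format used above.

2005-08-01

The claim accrued on 2000-04-05, when the wrongful act occurred.
Adding the 54 months base period to 2000-04-05 gives a deadline of 2004-10-05, before any tolling.
The written tolling agreement from 2001-06-26 to 2002-04-22 tolled the period for 300 days, extending the deadline to 2005-08-01.
Nothing else in the chronology tolls or restarts the period.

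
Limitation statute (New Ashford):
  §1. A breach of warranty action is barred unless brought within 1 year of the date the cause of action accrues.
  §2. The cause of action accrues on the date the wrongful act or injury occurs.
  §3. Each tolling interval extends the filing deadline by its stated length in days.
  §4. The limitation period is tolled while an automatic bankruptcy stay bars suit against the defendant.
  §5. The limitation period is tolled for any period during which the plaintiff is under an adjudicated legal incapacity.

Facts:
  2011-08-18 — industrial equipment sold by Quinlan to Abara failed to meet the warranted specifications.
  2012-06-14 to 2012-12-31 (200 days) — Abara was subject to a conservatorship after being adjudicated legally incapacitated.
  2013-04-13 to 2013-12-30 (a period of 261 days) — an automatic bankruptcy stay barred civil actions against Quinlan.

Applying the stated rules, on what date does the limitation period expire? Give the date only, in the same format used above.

The cause of action accrued on 2011-08-18, the date of the act.
1 year from 2011-08-18 is 2012-08-18.
The period was tolled for 200 days by the plaintiff's legal incapacity (2012-06-14 to 2012-12-31), pushing the deadline to 2013-03-06.
The automatic bankruptcy stay from 2013-04-13 to 2013-12-30 began after the period had already run on 2013-03-06, so it has no tolling effect.

2013-03-06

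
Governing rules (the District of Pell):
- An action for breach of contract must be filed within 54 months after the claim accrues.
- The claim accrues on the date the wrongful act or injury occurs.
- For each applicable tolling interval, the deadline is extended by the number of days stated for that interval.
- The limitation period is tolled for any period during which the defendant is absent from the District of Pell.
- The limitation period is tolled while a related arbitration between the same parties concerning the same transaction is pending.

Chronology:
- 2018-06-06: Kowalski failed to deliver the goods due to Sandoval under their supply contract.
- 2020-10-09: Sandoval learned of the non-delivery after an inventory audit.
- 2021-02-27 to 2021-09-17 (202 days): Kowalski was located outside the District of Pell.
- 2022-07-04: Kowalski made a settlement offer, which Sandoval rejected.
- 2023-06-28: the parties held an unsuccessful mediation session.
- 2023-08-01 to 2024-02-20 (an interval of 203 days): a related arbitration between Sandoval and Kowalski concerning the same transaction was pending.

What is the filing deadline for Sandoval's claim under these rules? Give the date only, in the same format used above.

2023-06-26

The claim accrued on 2018-06-06, when the wrongful act occurred; under the stated occurrence rule the 2020-10-09 discovery does not delay accrual.
Adding the 54 months base period to 2018-06-06 gives a deadline of 2022-12-06, before any tolling.
Because the defendant's absence from the jurisdiction ran from 2021-02-27 to 2021-09-17, the deadline is extended by 202 days to 2023-06-26.
The pending related arbitration starting 2023-08-01 came too late — the period had run on 2023-06-26 — and so does not extend the deadline.
Nothing else in the chronology tolls or restarts the period.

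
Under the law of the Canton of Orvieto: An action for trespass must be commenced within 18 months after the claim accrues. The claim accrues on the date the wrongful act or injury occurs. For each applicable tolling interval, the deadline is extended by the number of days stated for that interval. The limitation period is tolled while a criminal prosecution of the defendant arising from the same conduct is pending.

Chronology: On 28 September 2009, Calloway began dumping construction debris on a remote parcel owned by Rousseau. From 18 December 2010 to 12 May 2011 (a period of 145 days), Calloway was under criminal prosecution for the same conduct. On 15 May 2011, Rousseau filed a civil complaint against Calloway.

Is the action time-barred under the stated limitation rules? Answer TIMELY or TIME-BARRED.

The claim accrued on 28 September 2009, when the wrongful act occurred.
Adding the 18 months base period to 28 September 2009 gives a deadline of 28 March 2011, before any tolling.
The period was tolled for 145 days by the pending criminal prosecution (18 December 2010 to 12 May 2011), pushing the deadline to 20 August 2011.
Rousseau filed on 15 May 2011, before the 20 August 2011 deadline, so the action is timely.

TIMELY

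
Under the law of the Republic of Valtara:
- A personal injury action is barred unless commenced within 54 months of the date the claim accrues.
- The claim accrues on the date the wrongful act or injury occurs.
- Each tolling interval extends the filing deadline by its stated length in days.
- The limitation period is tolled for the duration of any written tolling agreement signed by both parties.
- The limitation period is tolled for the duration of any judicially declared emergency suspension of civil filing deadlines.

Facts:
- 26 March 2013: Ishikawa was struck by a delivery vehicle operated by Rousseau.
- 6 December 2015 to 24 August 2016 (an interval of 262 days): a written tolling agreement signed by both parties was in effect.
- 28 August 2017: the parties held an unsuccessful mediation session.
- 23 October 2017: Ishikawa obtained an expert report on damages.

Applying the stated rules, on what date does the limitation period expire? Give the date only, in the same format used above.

15 June 2018

The claim accrued on 26 March 2013, when the wrongful act occurred.
54 months from 26 March 2013 is 26 September 2017.
Because the written tolling agreement ran from 6 December 2015 to 24 August 2016, the deadline is extended by 262 days to 15 June 2018.
None of the other events listed affects the running of the period under the stated rules.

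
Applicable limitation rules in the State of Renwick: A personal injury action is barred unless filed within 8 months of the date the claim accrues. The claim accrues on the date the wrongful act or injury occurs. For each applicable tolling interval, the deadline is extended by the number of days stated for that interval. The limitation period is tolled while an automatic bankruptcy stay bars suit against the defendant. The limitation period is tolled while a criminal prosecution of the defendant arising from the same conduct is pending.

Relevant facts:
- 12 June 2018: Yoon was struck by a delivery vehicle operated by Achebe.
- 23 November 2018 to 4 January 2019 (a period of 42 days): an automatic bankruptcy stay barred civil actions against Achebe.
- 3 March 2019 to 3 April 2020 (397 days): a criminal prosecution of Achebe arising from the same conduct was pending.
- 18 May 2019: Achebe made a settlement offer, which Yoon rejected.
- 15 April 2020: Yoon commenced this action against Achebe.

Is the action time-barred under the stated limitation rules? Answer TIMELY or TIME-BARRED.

TIMELY

The claim accrued on 12 June 2018, when the wrongful act occurred.
Adding the 8 months base period to 12 June 2018 gives a deadline of 12 February 2019, before any tolling.
Because the automatic bankruptcy stay ran from 23 November 2018 to 4 January 2019, the deadline is extended by 42 days to 26 March 2019.
The period was tolled for 397 days by the pending criminal prosecution (3 March 2019 to 3 April 2020), pushing the deadline to 26 April 2020.
Nothing else in the chronology tolls or restarts the period.
The 15 April 2020 filing precedes the 26 April 2020 deadline; the claim is timely.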